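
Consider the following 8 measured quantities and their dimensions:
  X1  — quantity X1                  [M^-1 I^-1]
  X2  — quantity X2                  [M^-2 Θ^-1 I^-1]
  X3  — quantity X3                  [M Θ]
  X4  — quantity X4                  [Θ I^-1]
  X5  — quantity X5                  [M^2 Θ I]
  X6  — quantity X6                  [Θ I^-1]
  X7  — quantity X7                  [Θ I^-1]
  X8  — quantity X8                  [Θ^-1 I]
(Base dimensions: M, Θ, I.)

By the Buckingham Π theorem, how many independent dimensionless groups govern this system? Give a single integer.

Exponent matrix [M,Θ,I] × [X1,X2,X3,X4,X5,X6,X7,X8]:
  M: [-1 -2  1  0  2  0  0  0]
  Θ: [ 0 -1  1  1  1  1  1 -1]
  I: [-1 -1  0 -1  1 -1 -1  1]
RREF → pivots at {X1,X2} ⇒ r = 2
8 vars − rank 2 = 6 Π groups

6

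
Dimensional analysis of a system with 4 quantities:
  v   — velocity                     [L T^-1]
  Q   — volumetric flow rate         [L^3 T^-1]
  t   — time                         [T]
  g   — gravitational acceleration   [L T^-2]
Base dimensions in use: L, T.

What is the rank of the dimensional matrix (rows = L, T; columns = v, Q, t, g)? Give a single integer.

Exponent matrix [L,T] × [v,Q,t,g]:
  L: [ 1  3  0  1]
  T: [-1 -1  1 -2]
Row reduction gives pivot columns v,Q; rank = 2

2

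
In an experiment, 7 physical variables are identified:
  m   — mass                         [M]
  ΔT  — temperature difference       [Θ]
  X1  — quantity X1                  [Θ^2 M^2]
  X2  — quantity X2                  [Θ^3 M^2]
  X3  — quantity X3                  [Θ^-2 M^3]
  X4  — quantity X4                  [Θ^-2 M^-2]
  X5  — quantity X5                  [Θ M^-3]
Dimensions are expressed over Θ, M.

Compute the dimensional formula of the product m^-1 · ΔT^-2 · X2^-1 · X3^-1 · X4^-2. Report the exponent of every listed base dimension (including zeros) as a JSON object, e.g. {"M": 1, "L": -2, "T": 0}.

Write exponents as rows Θ,M / cols m,ΔT,X1,X2,X3,X4,X5:
  Θ: [ 0  1  2  3 -2 -2  1]
  M: [ 1  0  2  2  3 -2 -3]
  [Θ]: (-1)·0+(-2)·1+(-1)·3+(-1)·-2+(-2)·-2 = 1
  [M]: (-1)·1+(-2)·0+(-1)·2+(-1)·3+(-2)·-2 = -2
⇒ Θ M^-2

{"Θ": 1, "M": -2}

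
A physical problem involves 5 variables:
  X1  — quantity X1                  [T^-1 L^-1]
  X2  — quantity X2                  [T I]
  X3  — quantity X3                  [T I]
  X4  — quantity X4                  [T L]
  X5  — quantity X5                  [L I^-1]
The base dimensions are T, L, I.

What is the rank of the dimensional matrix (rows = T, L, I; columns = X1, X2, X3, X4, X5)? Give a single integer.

Dimensional matrix (T×L×I by X1×X2×X3×X4×X5):
  T: [-1  1  1  1  0]
  L: [-1  0  0  1  1]
  I: [ 0  1  1  0 -1]
Echelon form has 2 nonzero rows (pivots: X1,X2)

2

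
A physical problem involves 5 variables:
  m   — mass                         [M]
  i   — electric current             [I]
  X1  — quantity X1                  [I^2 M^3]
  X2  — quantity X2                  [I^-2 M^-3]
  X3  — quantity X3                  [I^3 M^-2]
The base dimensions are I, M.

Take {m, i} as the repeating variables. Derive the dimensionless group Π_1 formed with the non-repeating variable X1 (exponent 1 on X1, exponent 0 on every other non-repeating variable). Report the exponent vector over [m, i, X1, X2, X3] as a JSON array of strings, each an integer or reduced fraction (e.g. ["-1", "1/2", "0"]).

Exponent matrix [I,M] × [m,i,X1,X2,X3]:
  I: [ 0  1  2 -2  3]
  M: [ 1  0  3 -3 -2]
Echelon form has 2 nonzero rows (pivots: m,i)
Repeat: m,i; free: X1,X2,X3
RREF:
  r0: [   1    0    3   -3   -2]
  r1: [   0    1    2   -2    3]
Fix exponent of X1 at 1, X2 at 0, X3 at 0; solve each RREF row for its pivot's exponent:
  r0: exp(m) + (3)·1 = 0 ⇒ exp(m) = -3
  r1: exp(i) + (2)·1 = 0 ⇒ exp(i) = -2
Π_1 = m^-3 · i^-2 · X1

["-3", "-2", "1", "0", "0"]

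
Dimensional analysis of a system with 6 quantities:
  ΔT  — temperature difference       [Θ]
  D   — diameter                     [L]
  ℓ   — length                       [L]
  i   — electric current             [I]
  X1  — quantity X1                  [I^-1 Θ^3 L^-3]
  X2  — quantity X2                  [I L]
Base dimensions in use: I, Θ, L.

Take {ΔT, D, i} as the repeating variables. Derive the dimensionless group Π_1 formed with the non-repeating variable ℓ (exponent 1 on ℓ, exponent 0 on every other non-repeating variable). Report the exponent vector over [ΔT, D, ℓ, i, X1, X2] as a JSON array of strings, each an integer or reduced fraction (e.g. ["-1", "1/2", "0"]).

Dimensional matrix (I×Θ×L by ΔT×D×ℓ×i×X1×X2):
  I: [ 0  0  0  1 -1  1]
  Θ: [ 1  0  0  0  3  0]
  L: [ 0  1  1  0 -3  1]
Echelon form has 3 nonzero rows (pivots: ΔT,D,i)
Repeat: ΔT,D,i; free: ℓ,X1,X2
RREF:
  r0: [   1    0    0    0    3    0]
  r1: [   0    1    1    0   -3    1]
  r2: [   0    0    0    1   -1    1]
Fix exponent of ℓ at 1, X1 at 0, X2 at 0; solve each RREF row for its pivot's exponent:
  r0: exp(ΔT) + (0)·1 = 0 ⇒ exp(ΔT) = 0
  r1: exp(D) + (1)·1 = 0 ⇒ exp(D) = -1
  r2: exp(i) + (0)·1 = 0 ⇒ exp(i) = 0
Π_1 = D^-1 · ℓ

["0", "-1", "1", "0", "0", "0"]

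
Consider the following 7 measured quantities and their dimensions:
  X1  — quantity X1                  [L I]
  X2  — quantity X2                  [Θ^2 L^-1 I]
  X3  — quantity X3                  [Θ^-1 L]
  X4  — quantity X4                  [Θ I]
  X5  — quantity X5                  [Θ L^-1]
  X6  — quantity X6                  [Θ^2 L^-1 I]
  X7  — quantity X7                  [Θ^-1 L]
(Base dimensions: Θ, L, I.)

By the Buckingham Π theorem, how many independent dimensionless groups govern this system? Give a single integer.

Write exponents as rows Θ,L,I / cols X1,X2,X3,X4,X5,X6,X7:
  Θ: [ 0  2 -1  1  1  2 -1]
  L: [ 1 -1  1  0 -1 -1  1]
  I: [ 1  1  0  1  0  1  0]
Row reduction gives pivot columns X1,X2; rank = 2
Π count = n − r = 7 − 2 = 5

5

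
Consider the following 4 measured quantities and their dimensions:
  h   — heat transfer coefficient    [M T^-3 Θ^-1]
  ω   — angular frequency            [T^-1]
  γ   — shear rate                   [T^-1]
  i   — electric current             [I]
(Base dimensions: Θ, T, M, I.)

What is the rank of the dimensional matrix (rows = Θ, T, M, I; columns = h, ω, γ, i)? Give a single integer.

3

Dimensional matrix (Θ×T×M×I by h×ω×γ×i):
  Θ: [-1  0  0  0]
  T: [-3 -1 -1  0]
  M: [ 1  0  0  0]
  I: [ 0  0  0  1]
Echelon form has 3 nonzero rows (pivots: h,ω,i)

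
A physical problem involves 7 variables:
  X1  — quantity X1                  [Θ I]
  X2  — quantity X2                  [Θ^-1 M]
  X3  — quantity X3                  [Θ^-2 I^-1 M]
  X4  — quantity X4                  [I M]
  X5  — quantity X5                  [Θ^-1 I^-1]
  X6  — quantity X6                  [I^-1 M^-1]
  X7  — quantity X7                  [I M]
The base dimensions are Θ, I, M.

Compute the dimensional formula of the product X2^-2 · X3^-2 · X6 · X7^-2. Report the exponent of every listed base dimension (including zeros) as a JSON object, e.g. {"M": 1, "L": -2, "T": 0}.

Write exponents as rows Θ,I,M / cols X1,X2,X3,X4,X5,X6,X7:
  Θ: [ 1 -1 -2  0 -1  0  0]
  I: [ 1  0 -1  1 -1 -1  1]
  M: [ 0  1  1  1  0 -1  1]
  [Θ]: (-2)·-1+(-2)·-2+(1)·0+(-2)·0 = 6
  [I]: (-2)·0+(-2)·-1+(1)·-1+(-2)·1 = -1
  [M]: (-2)·1+(-2)·1+(1)·-1+(-2)·1 = -7
⇒ Θ^6 I^-1 M^-7

{"Θ": 6, "I": -1, "M": -7}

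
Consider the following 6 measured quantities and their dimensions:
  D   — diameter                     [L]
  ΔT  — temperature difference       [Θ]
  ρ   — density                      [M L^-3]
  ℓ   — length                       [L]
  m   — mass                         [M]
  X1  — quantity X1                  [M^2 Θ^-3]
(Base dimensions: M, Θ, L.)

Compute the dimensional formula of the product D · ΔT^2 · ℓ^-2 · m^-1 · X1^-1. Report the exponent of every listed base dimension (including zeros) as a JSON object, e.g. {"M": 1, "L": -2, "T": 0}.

{"M": -3, "Θ": 5, "L": -1}

Exponent matrix [M,Θ,L] × [D,ΔT,ρ,ℓ,m,X1]:
  M: [ 0  0  1  0  1  2]
  Θ: [ 0  1  0  0  0 -3]
  L: [ 1  0 -3  1  0  0]
  [M]: (1)·0+(2)·0+(-2)·0+(-1)·1+(-1)·2 = -3
  [Θ]: (1)·0+(2)·1+(-2)·0+(-1)·0+(-1)·-3 = 5
  [L]: (1)·1+(2)·0+(-2)·1+(-1)·0+(-1)·0 = -1
⇒ M^-3 Θ^5 L^-1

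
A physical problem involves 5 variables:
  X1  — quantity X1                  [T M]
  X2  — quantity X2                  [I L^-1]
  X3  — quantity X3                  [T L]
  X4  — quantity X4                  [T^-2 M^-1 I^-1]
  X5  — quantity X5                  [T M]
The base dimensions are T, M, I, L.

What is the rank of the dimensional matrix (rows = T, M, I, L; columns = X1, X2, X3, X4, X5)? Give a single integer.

Exponent matrix [T,M,I,L] × [X1,X2,X3,X4,X5]:
  T: [ 1  0  1 -2  1]
  M: [ 1  0  0 -1  1]
  I: [ 0  1  0 -1  0]
  L: [ 0 -1  1  0  0]
RREF → pivots at {X1,X2,X3} ⇒ r = 3

3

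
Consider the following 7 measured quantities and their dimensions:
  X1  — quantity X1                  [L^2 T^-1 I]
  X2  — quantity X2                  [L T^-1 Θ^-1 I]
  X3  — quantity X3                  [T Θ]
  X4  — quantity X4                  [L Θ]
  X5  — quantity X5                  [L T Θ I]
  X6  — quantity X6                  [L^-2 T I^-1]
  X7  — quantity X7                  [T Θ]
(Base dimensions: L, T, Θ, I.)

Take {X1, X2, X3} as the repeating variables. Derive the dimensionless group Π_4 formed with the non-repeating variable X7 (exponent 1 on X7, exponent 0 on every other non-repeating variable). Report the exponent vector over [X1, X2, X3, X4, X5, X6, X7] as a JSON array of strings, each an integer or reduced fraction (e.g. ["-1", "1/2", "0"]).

Exponent matrix [L,T,Θ,I] × [X1,X2,X3,X4,X5,X6,X7]:
  L: [ 2  1  0  1  1 -2  0]
  T: [-1 -1  1  0  1  1  1]
  Θ: [ 0 -1  1  1  1  0  1]
  I: [ 1  1  0  0  1 -1  0]
Echelon form has 3 nonzero rows (pivots: X1,X2,X3)
Repeat: X1,X2,X3; free: X4,X5,X6,X7
RREF:
  r0: [   1    0    0    1    0   -1    0]
  r1: [   0    1    0   -1    1    0    0]
  r2: [   0    0    1    0    2    0    1]
  r3: [   0    0    0    0    0    0    0]
Fix exponent of X7 at 1, X4 at 0, X5 at 0, X6 at 0; solve each RREF row for its pivot's exponent:
  r0: exp(X1) + (0)·1 = 0 ⇒ exp(X1) = 0
  r1: exp(X2) + (0)·1 = 0 ⇒ exp(X2) = 0
  r2: exp(X3) + (1)·1 = 0 ⇒ exp(X3) = -1
Π_4 = X3^-1 · X7

["0", "0", "-1", "0", "0", "0", "1"]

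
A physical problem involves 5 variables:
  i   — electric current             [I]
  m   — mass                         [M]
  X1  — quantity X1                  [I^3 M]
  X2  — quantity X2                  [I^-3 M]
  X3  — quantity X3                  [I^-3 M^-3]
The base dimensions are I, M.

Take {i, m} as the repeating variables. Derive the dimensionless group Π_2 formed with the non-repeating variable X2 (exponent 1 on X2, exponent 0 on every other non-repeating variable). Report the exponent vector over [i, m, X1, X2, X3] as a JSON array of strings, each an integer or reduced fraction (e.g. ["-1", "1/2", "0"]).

["3", "-1", "0", "1", "0"]

Dimensional matrix (I×M by i×m×X1×X2×X3):
  I: [ 1  0  3 -3 -3]
  M: [ 0  1  1  1 -3]
Row reduction gives pivot columns i,m; rank = 2
Pivot set = {i,m}, free = {X1,X2,X3}
RREF:
  r0: [   1    0    3   -3   -3]
  r1: [   0    1    1    1   -3]
Fix exponent of X2 at 1, X1 at 0, X3 at 0; solve each RREF row for its pivot's exponent:
  r0: exp(i) + (-3)·1 = 0 ⇒ exp(i) = 3
  r1: exp(m) + (1)·1 = 0 ⇒ exp(m) = -1
Π_2 = i^3 · m^-1 · X2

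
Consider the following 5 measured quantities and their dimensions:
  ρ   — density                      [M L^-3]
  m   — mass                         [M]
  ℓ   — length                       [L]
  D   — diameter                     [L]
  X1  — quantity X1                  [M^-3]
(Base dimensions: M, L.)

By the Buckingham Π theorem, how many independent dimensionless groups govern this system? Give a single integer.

Dimensional matrix (M×L by ρ×m×ℓ×D×X1):
  M: [ 1  1  0  0 -3]
  L: [-3  0  1  1  0]
Echelon form has 2 nonzero rows (pivots: ρ,m)
Π count = n − r = 5 − 2 = 3

3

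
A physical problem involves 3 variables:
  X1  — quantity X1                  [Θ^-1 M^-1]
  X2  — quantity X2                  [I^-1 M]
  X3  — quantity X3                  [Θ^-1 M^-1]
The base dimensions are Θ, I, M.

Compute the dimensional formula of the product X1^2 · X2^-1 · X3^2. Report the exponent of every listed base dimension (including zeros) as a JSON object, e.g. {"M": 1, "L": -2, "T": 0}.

Exponent matrix [Θ,I,M] × [X1,X2,X3]:
  Θ: [-1  0 -1]
  I: [ 0 -1  0]
  M: [-1  1 -1]
  [Θ]: (2)·-1+(-1)·0+(2)·-1 = -4
  [I]: (2)·0+(-1)·-1+(2)·0 = 1
  [M]: (2)·-1+(-1)·1+(2)·-1 = -5
⇒ Θ^-4 I M^-5

{"Θ": -4, "I": 1, "M": -5}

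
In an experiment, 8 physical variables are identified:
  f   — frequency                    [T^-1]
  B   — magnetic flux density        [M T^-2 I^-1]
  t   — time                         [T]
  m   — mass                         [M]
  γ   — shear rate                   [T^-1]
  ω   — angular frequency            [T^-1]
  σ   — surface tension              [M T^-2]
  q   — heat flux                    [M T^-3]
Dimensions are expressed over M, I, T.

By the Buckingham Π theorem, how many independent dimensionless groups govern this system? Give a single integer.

Dimensional matrix (M×I×T by f×B×t×m×γ×ω×σ×q):
  M: [ 0  1  0  1  0  0  1  1]
  I: [ 0 -1  0  0  0  0  0  0]
  T: [-1 -2  1  0 -1 -1 -2 -3]
Row reduction gives pivot columns f,B,m; rank = 3
Π count = n − r = 8 − 3 = 5

5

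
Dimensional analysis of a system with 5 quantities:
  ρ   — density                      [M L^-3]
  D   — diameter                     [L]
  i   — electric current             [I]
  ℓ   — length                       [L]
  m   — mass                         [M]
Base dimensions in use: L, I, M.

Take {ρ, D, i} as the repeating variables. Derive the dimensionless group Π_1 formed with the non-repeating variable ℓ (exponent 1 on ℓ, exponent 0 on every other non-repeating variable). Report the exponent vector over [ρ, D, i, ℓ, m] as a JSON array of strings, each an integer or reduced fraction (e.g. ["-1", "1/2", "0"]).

["0", "-1", "0", "1", "0"]

Exponent matrix [L,I,M] × [ρ,D,i,ℓ,m]:
  L: [-3  1  0  1  0]
  I: [ 0  0  1  0  0]
  M: [ 1  0  0  0  1]
Echelon form has 3 nonzero rows (pivots: ρ,D,i)
Repeat: ρ,D,i; free: ℓ,m
RREF:
  r0: [   1    0    0    0    1]
  r1: [   0    1    0    1    3]
  r2: [   0    0    1    0    0]
Fix exponent of ℓ at 1, m at 0; solve each RREF row for its pivot's exponent:
  r0: exp(ρ) + (0)·1 = 0 ⇒ exp(ρ) = 0
  r1: exp(D) + (1)·1 = 0 ⇒ exp(D) = -1
  r2: exp(i) + (0)·1 = 0 ⇒ exp(i) = 0
Π_1 = D^-1 · ℓ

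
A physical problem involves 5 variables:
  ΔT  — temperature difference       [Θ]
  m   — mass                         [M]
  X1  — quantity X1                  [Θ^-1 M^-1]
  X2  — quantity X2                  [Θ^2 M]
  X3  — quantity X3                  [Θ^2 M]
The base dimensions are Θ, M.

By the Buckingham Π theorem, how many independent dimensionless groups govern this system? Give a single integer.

Dimensional matrix (Θ×M by ΔT×m×X1×X2×X3):
  Θ: [ 1  0 -1  2  2]
  M: [ 0  1 -1  1  1]
Row reduction gives pivot columns ΔT,m; rank = 2
n=5, r=2 ⇒ 3 dimensionless groups

3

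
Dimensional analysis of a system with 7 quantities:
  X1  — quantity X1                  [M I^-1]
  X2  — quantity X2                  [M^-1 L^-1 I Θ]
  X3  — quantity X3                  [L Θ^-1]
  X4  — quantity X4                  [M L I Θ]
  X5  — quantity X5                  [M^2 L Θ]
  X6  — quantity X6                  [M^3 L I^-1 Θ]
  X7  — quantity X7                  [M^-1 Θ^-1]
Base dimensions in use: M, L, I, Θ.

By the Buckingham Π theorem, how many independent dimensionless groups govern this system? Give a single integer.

4

Exponent matrix [M,L,I,Θ] × [X1,X2,X3,X4,X5,X6,X7]:
  M: [ 1 -1  0  1  2  3 -1]
  L: [ 0 -1  1  1  1  1  0]
  I: [-1  1  0  1  0 -1  0]
  Θ: [ 0  1 -1  1  1  1 -1]
Echelon form has 3 nonzero rows (pivots: X1,X2,X4)
7 vars − rank 3 = 4 Π groups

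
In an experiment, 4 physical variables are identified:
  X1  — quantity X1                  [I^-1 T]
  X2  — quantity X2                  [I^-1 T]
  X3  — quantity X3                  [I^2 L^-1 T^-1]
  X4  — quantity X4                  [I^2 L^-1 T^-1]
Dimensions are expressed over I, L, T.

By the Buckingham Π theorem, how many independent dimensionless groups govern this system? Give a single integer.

Write exponents as rows I,L,T / cols X1,X2,X3,X4:
  I: [-1 -1  2  2]
  L: [ 0  0 -1 -1]
  T: [ 1  1 -1 -1]
Echelon form has 2 nonzero rows (pivots: X1,X3)
Π count = n − r = 4 − 2 = 2

2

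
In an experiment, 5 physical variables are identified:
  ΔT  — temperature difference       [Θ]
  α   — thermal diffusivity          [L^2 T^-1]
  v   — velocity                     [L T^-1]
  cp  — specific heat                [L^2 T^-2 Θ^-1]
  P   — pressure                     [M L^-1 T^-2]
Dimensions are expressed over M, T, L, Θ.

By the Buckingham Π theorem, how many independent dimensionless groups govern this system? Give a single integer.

1

Exponent matrix [M,T,L,Θ] × [ΔT,α,v,cp,P]:
  M: [ 0  0  0  0  1]
  T: [ 0 -1 -1 -2 -2]
  L: [ 0  2  1  2 -1]
  Θ: [ 1  0  0 -1  0]
Echelon form has 4 nonzero rows (pivots: ΔT,α,v,P)
n=5, r=4 ⇒ 1 dimensionless group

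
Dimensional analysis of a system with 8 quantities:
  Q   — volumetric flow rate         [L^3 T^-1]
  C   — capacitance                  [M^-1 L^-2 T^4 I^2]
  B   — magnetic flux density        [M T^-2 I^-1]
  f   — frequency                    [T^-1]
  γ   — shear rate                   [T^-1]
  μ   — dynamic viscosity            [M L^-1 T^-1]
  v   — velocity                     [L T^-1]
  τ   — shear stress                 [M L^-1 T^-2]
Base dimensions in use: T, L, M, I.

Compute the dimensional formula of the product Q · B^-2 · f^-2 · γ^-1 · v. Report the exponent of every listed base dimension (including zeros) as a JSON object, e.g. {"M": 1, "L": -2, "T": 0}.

Dimensional matrix (T×L×M×I by Q×C×B×f×γ×μ×v×τ):
  T: [-1  4 -2 -1 -1 -1 -1 -2]
  L: [ 3 -2  0  0  0 -1  1 -1]
  M: [ 0 -1  1  0  0  1  0  1]
  I: [ 0  2 -1  0  0  0  0  0]
  [T]: (1)·-1+(-2)·-2+(-2)·-1+(-1)·-1+(1)·-1 = 5
  [L]: (1)·3+(-2)·0+(-2)·0+(-1)·0+(1)·1 = 4
  [M]: (1)·0+(-2)·1+(-2)·0+(-1)·0+(1)·0 = -2
  [I]: (1)·0+(-2)·-1+(-2)·0+(-1)·0+(1)·0 = 2
⇒ T^5 L^4 M^-2 I^2

{"T": 5, "L": 4, "M": -2, "I": 2}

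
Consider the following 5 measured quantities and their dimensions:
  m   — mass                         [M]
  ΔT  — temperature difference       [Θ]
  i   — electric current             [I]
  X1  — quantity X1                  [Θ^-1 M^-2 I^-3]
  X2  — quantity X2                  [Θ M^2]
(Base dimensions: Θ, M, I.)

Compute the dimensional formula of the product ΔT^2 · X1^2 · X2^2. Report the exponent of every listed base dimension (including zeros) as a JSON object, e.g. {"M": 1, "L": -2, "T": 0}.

Exponent matrix [Θ,M,I] × [m,ΔT,i,X1,X2]:
  Θ: [ 0  1  0 -1  1]
  M: [ 1  0  0 -2  2]
  I: [ 0  0  1 -3  0]
  [Θ]: (2)·1+(2)·-1+(2)·1 = 2
  [M]: (2)·0+(2)·-2+(2)·2 = 0
  [I]: (2)·0+(2)·-3+(2)·0 = -6
⇒ Θ^2 I^-6

{"Θ": 2, "M": 0, "I": -6}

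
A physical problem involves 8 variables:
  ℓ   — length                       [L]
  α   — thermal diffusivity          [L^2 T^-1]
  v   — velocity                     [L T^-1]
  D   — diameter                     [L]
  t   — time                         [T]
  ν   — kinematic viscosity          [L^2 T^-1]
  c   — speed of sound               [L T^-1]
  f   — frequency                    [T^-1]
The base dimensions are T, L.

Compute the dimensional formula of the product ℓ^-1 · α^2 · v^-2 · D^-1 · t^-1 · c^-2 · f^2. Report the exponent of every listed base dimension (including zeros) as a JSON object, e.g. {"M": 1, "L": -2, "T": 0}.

{"T": -1, "L": -2}

Dimensional matrix (T×L by ℓ×α×v×D×t×ν×c×f):
  T: [ 0 -1 -1  0  1 -1 -1 -1]
  L: [ 1  2  1  1  0  2  1  0]
  [T]: (-1)·0+(2)·-1+(-2)·-1+(-1)·0+(-1)·1+(-2)·-1+(2)·-1 = -1
  [L]: (-1)·1+(2)·2+(-2)·1+(-1)·1+(-1)·0+(-2)·1+(2)·0 = -2
⇒ T^-1 L^-2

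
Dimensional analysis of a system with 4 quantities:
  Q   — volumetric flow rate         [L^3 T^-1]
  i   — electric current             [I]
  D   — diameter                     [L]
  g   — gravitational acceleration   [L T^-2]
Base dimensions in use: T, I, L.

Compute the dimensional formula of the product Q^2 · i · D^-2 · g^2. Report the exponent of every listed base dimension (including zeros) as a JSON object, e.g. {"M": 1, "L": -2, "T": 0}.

Dimensional matrix (T×I×L by Q×i×D×g):
  T: [-1  0  0 -2]
  I: [ 0  1  0  0]
  L: [ 3  0  1  1]
  [T]: (2)·-1+(1)·0+(-2)·0+(2)·-2 = -6
  [I]: (2)·0+(1)·1+(-2)·0+(2)·0 = 1
  [L]: (2)·3+(1)·0+(-2)·1+(2)·1 = 6
⇒ T^-6 I L^6

{"T": -6, "I": 1, "L": 6}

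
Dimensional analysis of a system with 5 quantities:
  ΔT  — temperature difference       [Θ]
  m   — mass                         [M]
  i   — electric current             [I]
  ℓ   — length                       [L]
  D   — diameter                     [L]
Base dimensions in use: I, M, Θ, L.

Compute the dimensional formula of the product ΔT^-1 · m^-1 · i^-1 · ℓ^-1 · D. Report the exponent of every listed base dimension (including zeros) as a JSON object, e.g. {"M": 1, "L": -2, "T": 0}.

Dimensional matrix (I×M×Θ×L by ΔT×m×i×ℓ×D):
  I: [ 0  0  1  0  0]
  M: [ 0  1  0  0  0]
  Θ: [ 1  0  0  0  0]
  L: [ 0  0  0  1  1]
  [I]: (-1)·0+(-1)·0+(-1)·1+(-1)·0+(1)·0 = -1
  [M]: (-1)·0+(-1)·1+(-1)·0+(-1)·0+(1)·0 = -1
  [Θ]: (-1)·1+(-1)·0+(-1)·0+(-1)·0+(1)·0 = -1
  [L]: (-1)·0+(-1)·0+(-1)·0+(-1)·1+(1)·1 = 0
⇒ I^-1 M^-1 Θ^-1

{"I": -1, "M": -1, "Θ": -1, "L": 0}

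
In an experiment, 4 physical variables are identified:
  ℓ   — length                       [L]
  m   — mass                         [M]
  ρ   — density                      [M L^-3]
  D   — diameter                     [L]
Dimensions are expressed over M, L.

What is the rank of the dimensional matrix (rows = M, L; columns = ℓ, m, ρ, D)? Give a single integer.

Dimensional matrix (M×L by ℓ×m×ρ×D):
  M: [ 0  1  1  0]
  L: [ 1  0 -3  1]
Echelon form has 2 nonzero rows (pivots: ℓ,m)

2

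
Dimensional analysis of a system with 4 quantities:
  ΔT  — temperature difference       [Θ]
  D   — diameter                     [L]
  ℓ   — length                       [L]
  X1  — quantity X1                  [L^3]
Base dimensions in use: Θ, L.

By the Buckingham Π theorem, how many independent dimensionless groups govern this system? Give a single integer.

Dimensional matrix (Θ×L by ΔT×D×ℓ×X1):
  Θ: [ 1  0  0  0]
  L: [ 0  1  1  3]
RREF → pivots at {ΔT,D} ⇒ r = 2
4 vars − rank 2 = 2 Π groups

2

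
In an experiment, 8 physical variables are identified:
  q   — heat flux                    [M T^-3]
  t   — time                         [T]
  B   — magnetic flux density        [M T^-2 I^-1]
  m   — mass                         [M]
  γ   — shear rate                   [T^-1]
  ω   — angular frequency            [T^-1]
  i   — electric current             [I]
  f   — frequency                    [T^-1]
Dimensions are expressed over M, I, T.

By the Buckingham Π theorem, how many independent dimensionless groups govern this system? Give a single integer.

Dimensional matrix (M×I×T by q×t×B×m×γ×ω×i×f):
  M: [ 1  0  1  1  0  0  0  0]
  I: [ 0  0 -1  0  0  0  1  0]
  T: [-3  1 -2  0 -1 -1  0 -1]
Echelon form has 3 nonzero rows (pivots: q,t,B)
Π count = n − r = 8 − 3 = 5

5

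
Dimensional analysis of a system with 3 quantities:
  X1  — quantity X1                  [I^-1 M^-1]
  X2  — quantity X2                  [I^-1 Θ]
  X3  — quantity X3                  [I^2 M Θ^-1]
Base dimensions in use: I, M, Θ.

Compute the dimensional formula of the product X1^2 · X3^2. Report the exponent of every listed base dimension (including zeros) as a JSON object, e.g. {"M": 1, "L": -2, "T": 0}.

Write exponents as rows I,M,Θ / cols X1,X2,X3:
  I: [-1 -1  2]
  M: [-1  0  1]
  Θ: [ 0  1 -1]
  [I]: (2)·-1+(2)·2 = 2
  [M]: (2)·-1+(2)·1 = 0
  [Θ]: (2)·0+(2)·-1 = -2
⇒ I^2 Θ^-2

{"I": 2, "M": 0, "Θ": -2}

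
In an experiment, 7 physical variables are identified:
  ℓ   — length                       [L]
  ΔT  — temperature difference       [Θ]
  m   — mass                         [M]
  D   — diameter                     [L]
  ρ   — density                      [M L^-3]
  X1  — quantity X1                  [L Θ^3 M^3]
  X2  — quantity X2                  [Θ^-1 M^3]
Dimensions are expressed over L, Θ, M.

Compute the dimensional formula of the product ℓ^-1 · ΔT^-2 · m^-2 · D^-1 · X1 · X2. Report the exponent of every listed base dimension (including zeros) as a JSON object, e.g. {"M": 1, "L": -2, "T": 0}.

{"L": -1, "Θ": 0, "M": 4}

Exponent matrix [L,Θ,M] × [ℓ,ΔT,m,D,ρ,X1,X2]:
  L: [ 1  0  0  1 -3  1  0]
  Θ: [ 0  1  0  0  0  3 -1]
  M: [ 0  0  1  0  1  3  3]
  [L]: (-1)·1+(-2)·0+(-2)·0+(-1)·1+(1)·1+(1)·0 = -1
  [Θ]: (-1)·0+(-2)·1+(-2)·0+(-1)·0+(1)·3+(1)·-1 = 0
  [M]: (-1)·0+(-2)·0+(-2)·1+(-1)·0+(1)·3+(1)·3 = 4
⇒ L^-1 M^4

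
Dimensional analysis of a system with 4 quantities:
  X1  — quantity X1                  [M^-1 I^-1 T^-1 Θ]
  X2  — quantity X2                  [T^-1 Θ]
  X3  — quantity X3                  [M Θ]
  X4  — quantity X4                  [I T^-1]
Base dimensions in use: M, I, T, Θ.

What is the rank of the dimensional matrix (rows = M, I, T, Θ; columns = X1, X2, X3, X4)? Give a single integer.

3

Dimensional matrix (M×I×T×Θ by X1×X2×X3×X4):
  M: [-1  0  1  0]
  I: [-1  0  0  1]
  T: [-1 -1  0 -1]
  Θ: [ 1  1  1  0]
Echelon form has 3 nonzero rows (pivots: X1,X2,X3)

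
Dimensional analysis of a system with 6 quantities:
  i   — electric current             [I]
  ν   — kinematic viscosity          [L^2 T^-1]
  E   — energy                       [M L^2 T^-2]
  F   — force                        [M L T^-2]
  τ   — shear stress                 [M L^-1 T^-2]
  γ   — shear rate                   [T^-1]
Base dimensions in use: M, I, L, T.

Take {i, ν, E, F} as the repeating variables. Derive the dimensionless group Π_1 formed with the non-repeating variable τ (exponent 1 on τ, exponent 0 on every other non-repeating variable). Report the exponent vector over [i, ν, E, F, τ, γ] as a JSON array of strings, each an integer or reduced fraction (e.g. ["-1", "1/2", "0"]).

["0", "0", "2", "-3", "1", "0"]

Exponent matrix [M,I,L,T] × [i,ν,E,F,τ,γ]:
  M: [ 0  0  1  1  1  0]
  I: [ 1  0  0  0  0  0]
  L: [ 0  2  2  1 -1  0]
  T: [ 0 -1 -2 -2 -2 -1]
Echelon form has 4 nonzero rows (pivots: i,ν,E,F)
Repeat: i,ν,E,F; free: τ,γ
RREF:
  r0: [   1    0    0    0    0    0]
  r1: [   0    1    0    0    0    1]
  r2: [   0    0    1    0   -2   -2]
  r3: [   0    0    0    1    3    2]
Fix exponent of τ at 1, γ at 0; solve each RREF row for its pivot's exponent:
  r0: exp(i) + (0)·1 = 0 ⇒ exp(i) = 0
  r1: exp(ν) + (0)·1 = 0 ⇒ exp(ν) = 0
  r2: exp(E) + (-2)·1 = 0 ⇒ exp(E) = 2
  r3: exp(F) + (3)·1 = 0 ⇒ exp(F) = -3
Π_1 = E^2 · F^-3 · τ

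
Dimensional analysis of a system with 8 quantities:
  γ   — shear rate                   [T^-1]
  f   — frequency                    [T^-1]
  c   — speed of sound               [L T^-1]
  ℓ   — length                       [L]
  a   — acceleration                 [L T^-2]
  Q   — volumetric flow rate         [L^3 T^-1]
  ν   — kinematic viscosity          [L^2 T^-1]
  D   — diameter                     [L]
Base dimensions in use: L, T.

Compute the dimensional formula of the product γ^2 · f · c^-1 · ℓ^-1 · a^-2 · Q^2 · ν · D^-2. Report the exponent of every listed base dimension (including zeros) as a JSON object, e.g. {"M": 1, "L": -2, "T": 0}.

Write exponents as rows L,T / cols γ,f,c,ℓ,a,Q,ν,D:
  L: [ 0  0  1  1  1  3  2  1]
  T: [-1 -1 -1  0 -2 -1 -1  0]
  [L]: (2)·0+(1)·0+(-1)·1+(-1)·1+(-2)·1+(2)·3+(1)·2+(-2)·1 = 2
  [T]: (2)·-1+(1)·-1+(-1)·-1+(-1)·0+(-2)·-2+(2)·-1+(1)·-1+(-2)·0 = -1
⇒ L^2 T^-1

{"L": 2, "T": -1}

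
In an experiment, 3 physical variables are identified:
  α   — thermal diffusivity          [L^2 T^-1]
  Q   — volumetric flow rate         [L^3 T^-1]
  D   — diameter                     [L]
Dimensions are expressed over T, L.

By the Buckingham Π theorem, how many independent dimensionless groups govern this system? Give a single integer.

1

Exponent matrix [T,L] × [α,Q,D]:
  T: [-1 -1  0]
  L: [ 2  3  1]
Echelon form has 2 nonzero rows (pivots: α,Q)
3 vars − rank 2 = 1 Π group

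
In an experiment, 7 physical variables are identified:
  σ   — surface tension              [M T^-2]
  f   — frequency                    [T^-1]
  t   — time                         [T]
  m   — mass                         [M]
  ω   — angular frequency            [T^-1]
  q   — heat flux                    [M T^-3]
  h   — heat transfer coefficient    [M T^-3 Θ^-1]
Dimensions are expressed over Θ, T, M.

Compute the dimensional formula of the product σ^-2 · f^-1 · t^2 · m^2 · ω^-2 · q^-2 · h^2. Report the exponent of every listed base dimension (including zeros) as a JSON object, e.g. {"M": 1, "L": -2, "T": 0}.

{"Θ": -2, "T": 9, "M": 0}

Exponent matrix [Θ,T,M] × [σ,f,t,m,ω,q,h]:
  Θ: [ 0  0  0  0  0  0 -1]
  T: [-2 -1  1  0 -1 -3 -3]
  M: [ 1  0  0  1  0  1  1]
  [Θ]: (-2)·0+(-1)·0+(2)·0+(2)·0+(-2)·0+(-2)·0+(2)·-1 = -2
  [T]: (-2)·-2+(-1)·-1+(2)·1+(2)·0+(-2)·-1+(-2)·-3+(2)·-3 = 9
  [M]: (-2)·1+(-1)·0+(2)·0+(2)·1+(-2)·0+(-2)·1+(2)·1 = 0
⇒ Θ^-2 T^9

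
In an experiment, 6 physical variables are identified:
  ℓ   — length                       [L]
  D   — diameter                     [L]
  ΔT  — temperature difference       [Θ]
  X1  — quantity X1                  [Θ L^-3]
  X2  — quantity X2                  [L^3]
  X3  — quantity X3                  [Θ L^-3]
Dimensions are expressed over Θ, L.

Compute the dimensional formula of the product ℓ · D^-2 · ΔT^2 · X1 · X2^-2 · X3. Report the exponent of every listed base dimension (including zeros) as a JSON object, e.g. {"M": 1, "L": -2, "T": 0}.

{"Θ": 4, "L": -13}

Dimensional matrix (Θ×L by ℓ×D×ΔT×X1×X2×X3):
  Θ: [ 0  0  1  1  0  1]
  L: [ 1  1  0 -3  3 -3]
  [Θ]: (1)·0+(-2)·0+(2)·1+(1)·1+(-2)·0+(1)·1 = 4
  [L]: (1)·1+(-2)·1+(2)·0+(1)·-3+(-2)·3+(1)·-3 = -13
⇒ Θ^4 L^-13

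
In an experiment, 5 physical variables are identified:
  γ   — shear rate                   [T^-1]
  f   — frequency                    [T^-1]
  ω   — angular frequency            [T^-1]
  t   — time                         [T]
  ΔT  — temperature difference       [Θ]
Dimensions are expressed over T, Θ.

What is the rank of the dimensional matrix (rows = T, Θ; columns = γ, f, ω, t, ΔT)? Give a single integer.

2

Write exponents as rows T,Θ / cols γ,f,ω,t,ΔT:
  T: [-1 -1 -1  1  0]
  Θ: [ 0  0  0  0  1]
Row reduction gives pivot columns γ,ΔT; rank = 2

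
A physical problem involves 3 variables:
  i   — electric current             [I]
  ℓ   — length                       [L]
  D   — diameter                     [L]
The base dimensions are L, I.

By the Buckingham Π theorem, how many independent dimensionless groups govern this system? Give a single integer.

1

Dimensional matrix (L×I by i×ℓ×D):
  L: [ 0  1  1]
  I: [ 1  0  0]
Echelon form has 2 nonzero rows (pivots: i,ℓ)
Π count = n − r = 3 − 2 = 1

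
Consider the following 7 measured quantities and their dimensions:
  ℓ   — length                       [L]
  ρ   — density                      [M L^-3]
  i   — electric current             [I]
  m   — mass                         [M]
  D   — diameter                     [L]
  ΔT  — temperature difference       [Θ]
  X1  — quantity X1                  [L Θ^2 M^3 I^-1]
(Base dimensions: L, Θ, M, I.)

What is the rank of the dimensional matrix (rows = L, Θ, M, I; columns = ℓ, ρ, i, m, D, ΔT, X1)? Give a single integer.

Dimensional matrix (L×Θ×M×I by ℓ×ρ×i×m×D×ΔT×X1):
  L: [ 1 -3  0  0  1  0  1]
  Θ: [ 0  0  0  0  0  1  2]
  M: [ 0  1  0  1  0  0  3]
  I: [ 0  0  1  0  0  0 -1]
Row reduction gives pivot columns ℓ,ρ,i,ΔT; rank = 4

4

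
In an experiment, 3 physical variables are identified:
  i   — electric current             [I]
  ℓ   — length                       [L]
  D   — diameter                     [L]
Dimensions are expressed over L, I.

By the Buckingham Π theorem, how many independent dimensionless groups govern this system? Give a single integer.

Exponent matrix [L,I] × [i,ℓ,D]:
  L: [ 0  1  1]
  I: [ 1  0  0]
RREF → pivots at {i,ℓ} ⇒ r = 2
3 vars − rank 2 = 1 Π group

1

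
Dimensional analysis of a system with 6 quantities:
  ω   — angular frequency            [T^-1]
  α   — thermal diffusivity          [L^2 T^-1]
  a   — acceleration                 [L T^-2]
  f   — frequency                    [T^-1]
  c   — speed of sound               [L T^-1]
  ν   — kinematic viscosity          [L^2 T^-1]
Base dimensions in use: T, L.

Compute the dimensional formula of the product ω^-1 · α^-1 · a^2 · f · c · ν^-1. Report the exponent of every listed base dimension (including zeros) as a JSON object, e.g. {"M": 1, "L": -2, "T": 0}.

{"T": -3, "L": -1}

Write exponents as rows T,L / cols ω,α,a,f,c,ν:
  T: [-1 -1 -2 -1 -1 -1]
  L: [ 0  2  1  0  1  2]
  [T]: (-1)·-1+(-1)·-1+(2)·-2+(1)·-1+(1)·-1+(-1)·-1 = -3
  [L]: (-1)·0+(-1)·2+(2)·1+(1)·0+(1)·1+(-1)·2 = -1
⇒ T^-3 L^-1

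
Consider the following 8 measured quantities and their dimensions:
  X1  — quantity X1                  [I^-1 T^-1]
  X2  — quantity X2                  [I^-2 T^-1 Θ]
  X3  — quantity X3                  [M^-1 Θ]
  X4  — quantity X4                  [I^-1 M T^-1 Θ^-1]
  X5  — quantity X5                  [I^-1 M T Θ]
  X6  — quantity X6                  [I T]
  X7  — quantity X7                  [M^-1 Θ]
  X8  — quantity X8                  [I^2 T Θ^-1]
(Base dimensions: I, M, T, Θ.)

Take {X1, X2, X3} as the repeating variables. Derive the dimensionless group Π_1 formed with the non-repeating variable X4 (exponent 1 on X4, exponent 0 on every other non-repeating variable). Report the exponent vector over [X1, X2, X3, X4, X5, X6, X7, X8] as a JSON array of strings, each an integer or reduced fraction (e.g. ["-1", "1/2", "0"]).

["-1", "0", "1", "1", "0", "0", "0", "0"]

Dimensional matrix (I×M×T×Θ by X1×X2×X3×X4×X5×X6×X7×X8):
  I: [-1 -2  0 -1 -1  1  0  2]
  M: [ 0  0 -1  1  1  0 -1  0]
  T: [-1 -1  0 -1  1  1  0  1]
  Θ: [ 0  1  1 -1  1  0  1 -1]
Row reduction gives pivot columns X1,X2,X3; rank = 3
Pivot set = {X1,X2,X3}, free = {X4,X5,X6,X7,X8}
RREF:
  r0: [   1    0    0    1   -3   -1    0    0]
  r1: [   0    1    0    0    2    0    0   -1]
  r2: [   0    0    1   -1   -1    0    1    0]
  r3: [   0    0    0    0    0    0    0    0]
Fix exponent of X4 at 1, X5 at 0, X6 at 0, X7 at 0, X8 at 0; solve each RREF row for its pivot's exponent:
  r0: exp(X1) + (1)·1 = 0 ⇒ exp(X1) = -1
  r1: exp(X2) + (0)·1 = 0 ⇒ exp(X2) = 0
  r2: exp(X3) + (-1)·1 = 0 ⇒ exp(X3) = 1
Π_1 = X1^-1 · X3 · X4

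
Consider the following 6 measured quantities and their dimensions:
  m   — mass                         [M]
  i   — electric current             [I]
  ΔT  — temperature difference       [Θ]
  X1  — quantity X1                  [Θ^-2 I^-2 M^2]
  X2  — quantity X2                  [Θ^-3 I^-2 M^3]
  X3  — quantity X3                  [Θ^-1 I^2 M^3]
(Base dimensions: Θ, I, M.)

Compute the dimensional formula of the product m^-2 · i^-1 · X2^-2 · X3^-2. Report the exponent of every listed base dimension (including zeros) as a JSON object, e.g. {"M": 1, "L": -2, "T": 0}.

Write exponents as rows Θ,I,M / cols m,i,ΔT,X1,X2,X3:
  Θ: [ 0  0  1 -2 -3 -1]
  I: [ 0  1  0 -2 -2  2]
  M: [ 1  0  0  2  3  3]
  [Θ]: (-2)·0+(-1)·0+(-2)·-3+(-2)·-1 = 8
  [I]: (-2)·0+(-1)·1+(-2)·-2+(-2)·2 = -1
  [M]: (-2)·1+(-1)·0+(-2)·3+(-2)·3 = -14
⇒ Θ^8 I^-1 M^-14

{"Θ": 8, "I": -1, "M": -14}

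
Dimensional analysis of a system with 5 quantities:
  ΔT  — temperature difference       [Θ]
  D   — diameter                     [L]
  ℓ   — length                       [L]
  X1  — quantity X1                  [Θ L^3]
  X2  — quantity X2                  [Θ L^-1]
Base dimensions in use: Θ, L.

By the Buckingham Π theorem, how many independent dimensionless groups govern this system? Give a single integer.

Dimensional matrix (Θ×L by ΔT×D×ℓ×X1×X2):
  Θ: [ 1  0  0  1  1]
  L: [ 0  1  1  3 -1]
Echelon form has 2 nonzero rows (pivots: ΔT,D)
5 vars − rank 2 = 3 Π groups

3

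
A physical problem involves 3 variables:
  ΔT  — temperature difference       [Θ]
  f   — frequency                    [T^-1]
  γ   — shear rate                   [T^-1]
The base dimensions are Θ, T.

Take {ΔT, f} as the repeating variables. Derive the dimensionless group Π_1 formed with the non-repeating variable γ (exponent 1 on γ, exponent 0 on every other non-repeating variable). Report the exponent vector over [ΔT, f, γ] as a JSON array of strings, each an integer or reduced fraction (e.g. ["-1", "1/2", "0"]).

Write exponents as rows Θ,T / cols ΔT,f,γ:
  Θ: [ 1  0  0]
  T: [ 0 -1 -1]
RREF → pivots at {ΔT,f} ⇒ r = 2
Repeat: ΔT,f; free: γ
RREF:
  r0: [   1    0    0]
  r1: [   0    1    1]
Fix exponent of γ at 1; solve each RREF row for its pivot's exponent:
  r0: exp(ΔT) + (0)·1 = 0 ⇒ exp(ΔT) = 0
  r1: exp(f) + (1)·1 = 0 ⇒ exp(f) = -1
Π_1 = f^-1 · γ

["0", "-1", "1"]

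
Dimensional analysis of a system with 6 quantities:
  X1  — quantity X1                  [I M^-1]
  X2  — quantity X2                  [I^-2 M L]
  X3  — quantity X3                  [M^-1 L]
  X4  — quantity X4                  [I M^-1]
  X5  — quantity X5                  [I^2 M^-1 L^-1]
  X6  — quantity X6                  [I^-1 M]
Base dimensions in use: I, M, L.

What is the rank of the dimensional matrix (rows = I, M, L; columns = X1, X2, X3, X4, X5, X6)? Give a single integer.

2

Dimensional matrix (I×M×L by X1×X2×X3×X4×X5×X6):
  I: [ 1 -2  0  1  2 -1]
  M: [-1  1 -1 -1 -1  1]
  L: [ 0  1  1  0 -1  0]
RREF → pivots at {X1,X2} ⇒ r = 2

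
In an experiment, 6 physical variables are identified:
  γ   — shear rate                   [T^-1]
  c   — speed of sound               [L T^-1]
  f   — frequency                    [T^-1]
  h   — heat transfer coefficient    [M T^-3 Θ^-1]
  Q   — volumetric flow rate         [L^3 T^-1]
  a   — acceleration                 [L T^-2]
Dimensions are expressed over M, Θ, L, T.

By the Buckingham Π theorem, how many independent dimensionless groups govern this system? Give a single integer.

3

Write exponents as rows M,Θ,L,T / cols γ,c,f,h,Q,a:
  M: [ 0  0  0  1  0  0]
  Θ: [ 0  0  0 -1  0  0]
  L: [ 0  1  0  0  3  1]
  T: [-1 -1 -1 -3 -1 -2]
RREF → pivots at {γ,c,h} ⇒ r = 3
6 vars − rank 3 = 3 Π groups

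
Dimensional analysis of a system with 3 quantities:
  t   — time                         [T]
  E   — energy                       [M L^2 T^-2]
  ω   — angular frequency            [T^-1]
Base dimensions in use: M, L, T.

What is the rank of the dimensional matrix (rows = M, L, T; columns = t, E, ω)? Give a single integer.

2

Exponent matrix [M,L,T] × [t,E,ω]:
  M: [ 0  1  0]
  L: [ 0  2  0]
  T: [ 1 -2 -1]
Row reduction gives pivot columns t,E; rank = 2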